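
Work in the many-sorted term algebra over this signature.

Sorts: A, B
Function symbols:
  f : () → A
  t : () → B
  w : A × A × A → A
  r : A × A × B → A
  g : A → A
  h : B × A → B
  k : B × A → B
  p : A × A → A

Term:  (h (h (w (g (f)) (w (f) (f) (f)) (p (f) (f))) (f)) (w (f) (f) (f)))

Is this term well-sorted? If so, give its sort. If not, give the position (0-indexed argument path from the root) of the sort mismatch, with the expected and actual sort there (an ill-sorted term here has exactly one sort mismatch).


        (f) : A
      (g (f)) : A
        (f) : A
        (f) : A
        (f) : A
      (w (f) (f) (f)) : A
        (f) : A
        (f) : A
      (p (f) (f)) : A
    (w (g (f)) (w (f) (f) (f)) (p (f) (f))) : A
    (f) : A
  (h (w (g (f)) (w (f) (f) (f)) (p (f) (f))) (f)) : ✗ arg 0 at [0, 0] has sort A, expected B
    (f) : A
    (f) : A
    (f) : A
  (w (f) (f) (f)) : A

ill-sorted at position [0, 0]: expected B, got A


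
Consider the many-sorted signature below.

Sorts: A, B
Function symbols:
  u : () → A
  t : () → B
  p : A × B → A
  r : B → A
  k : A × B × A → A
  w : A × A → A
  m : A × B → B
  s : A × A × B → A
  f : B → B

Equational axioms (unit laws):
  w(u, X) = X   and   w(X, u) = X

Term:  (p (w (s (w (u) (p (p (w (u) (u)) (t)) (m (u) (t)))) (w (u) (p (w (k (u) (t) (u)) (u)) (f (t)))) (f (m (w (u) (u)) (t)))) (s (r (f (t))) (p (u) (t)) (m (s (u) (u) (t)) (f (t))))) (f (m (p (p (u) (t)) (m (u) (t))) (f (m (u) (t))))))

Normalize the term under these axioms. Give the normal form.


normal form = (p (w (s (p (p (u) (t)) (m (u) (t))) (p (k (u) (t) (u)) (f (t))) (f (m (u) (t)))) (s (r (f (t))) (p (u) (t)) (m (s (u) (u) (t)) (f (t))))) (f (m (p (p (u) (t)) (m (u) (t))) (f (m (u) (t))))))

1. (p (w (s (w (u) (p (p (w (u) (u)) (t)) (m (u) (t)))) (w (u) (p (w (k (u) (t) (u)) (u)) (f (t)))) (f (m (w (u) (u)) (t)))) (s (r (f (t))) (p (u) (t)) (m (s (u) (u) (t)) (f (t))))) (f (m (p (p (u) (t)) (m (u) (t))) (f (m (u) (t))))))  →  (p (w (s (p (p (w (u) (u)) (t)) (m (u) (t))) (w (u) (p (w (k (u) (t) (u)) (u)) (f (t)))) (f (m (w (u) (u)) (t)))) (s (r (f (t))) (p (u) (t)) (m (s (u) (u) (t)) (f (t))))) (f (m (p (p (u) (t)) (m (u) (t))) (f (m (u) (t))))))
2. (p (w (s (p (p (w (u) (u)) (t)) (m (u) (t))) (w (u) (p (w (k (u) (t) (u)) (u)) (f (t)))) (f (m (w (u) (u)) (t)))) (s (r (f (t))) (p (u) (t)) (m (s (u) (u) (t)) (f (t))))) (f (m (p (p (u) (t)) (m (u) (t))) (f (m (u) (t))))))  →  (p (w (s (p (p (u) (t)) (m (u) (t))) (w (u) (p (w (k (u) (t) (u)) (u)) (f (t)))) (f (m (w (u) (u)) (t)))) (s (r (f (t))) (p (u) (t)) (m (s (u) (u) (t)) (f (t))))) (f (m (p (p (u) (t)) (m (u) (t))) (f (m (u) (t))))))
3. (p (w (s (p (p (u) (t)) (m (u) (t))) (w (u) (p (w (k (u) (t) (u)) (u)) (f (t)))) (f (m (w (u) (u)) (t)))) (s (r (f (t))) (p (u) (t)) (m (s (u) (u) (t)) (f (t))))) (f (m (p (p (u) (t)) (m (u) (t))) (f (m (u) (t))))))  →  (p (w (s (p (p (u) (t)) (m (u) (t))) (p (w (k (u) (t) (u)) (u)) (f (t))) (f (m (w (u) (u)) (t)))) (s (r (f (t))) (p (u) (t)) (m (s (u) (u) (t)) (f (t))))) (f (m (p (p (u) (t)) (m (u) (t))) (f (m (u) (t))))))
4. (p (w (s (p (p (u) (t)) (m (u) (t))) (p (w (k (u) (t) (u)) (u)) (f (t))) (f (m (w (u) (u)) (t)))) (s (r (f (t))) (p (u) (t)) (m (s (u) (u) (t)) (f (t))))) (f (m (p (p (u) (t)) (m (u) (t))) (f (m (u) (t))))))  →  (p (w (s (p (p (u) (t)) (m (u) (t))) (p (k (u) (t) (u)) (f (t))) (f (m (w (u) (u)) (t)))) (s (r (f (t))) (p (u) (t)) (m (s (u) (u) (t)) (f (t))))) (f (m (p (p (u) (t)) (m (u) (t))) (f (m (u) (t))))))
5. (p (w (s (p (p (u) (t)) (m (u) (t))) (p (k (u) (t) (u)) (f (t))) (f (m (w (u) (u)) (t)))) (s (r (f (t))) (p (u) (t)) (m (s (u) (u) (t)) (f (t))))) (f (m (p (p (u) (t)) (m (u) (t))) (f (m (u) (t))))))  →  (p (w (s (p (p (u) (t)) (m (u) (t))) (p (k (u) (t) (u)) (f (t))) (f (m (u) (t)))) (s (r (f (t))) (p (u) (t)) (m (s (u) (u) (t)) (f (t))))) (f (m (p (p (u) (t)) (m (u) (t))) (f (m (u) (t))))))


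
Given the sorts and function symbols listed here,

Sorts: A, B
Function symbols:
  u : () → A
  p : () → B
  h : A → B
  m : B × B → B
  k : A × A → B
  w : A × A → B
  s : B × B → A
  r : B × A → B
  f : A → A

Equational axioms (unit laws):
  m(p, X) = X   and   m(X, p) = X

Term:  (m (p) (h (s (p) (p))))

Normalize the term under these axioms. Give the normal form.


normal form = (h (s (p) (p)))

1. (m (p) (h (s (p) (p))))  →  (h (s (p) (p)))


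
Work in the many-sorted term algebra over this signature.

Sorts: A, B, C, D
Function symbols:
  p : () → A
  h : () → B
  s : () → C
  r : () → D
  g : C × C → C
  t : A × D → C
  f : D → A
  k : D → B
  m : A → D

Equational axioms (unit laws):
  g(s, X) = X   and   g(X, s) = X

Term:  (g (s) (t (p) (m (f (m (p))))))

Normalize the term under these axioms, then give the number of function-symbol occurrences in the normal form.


1. (g (s) (t (p) (m (f (m (p))))))  →  (t (p) (m (f (m (p)))))
normal form: (t (p) (m (f (m (p)))))

size = 6


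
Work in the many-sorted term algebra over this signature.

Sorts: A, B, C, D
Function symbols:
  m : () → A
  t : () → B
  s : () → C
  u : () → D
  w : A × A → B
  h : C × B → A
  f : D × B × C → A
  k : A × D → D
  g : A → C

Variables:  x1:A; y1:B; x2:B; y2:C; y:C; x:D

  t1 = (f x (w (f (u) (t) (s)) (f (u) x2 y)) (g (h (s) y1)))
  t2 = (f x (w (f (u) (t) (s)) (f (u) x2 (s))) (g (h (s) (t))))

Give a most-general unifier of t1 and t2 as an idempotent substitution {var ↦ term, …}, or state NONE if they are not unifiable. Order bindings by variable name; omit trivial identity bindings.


{y ↦ (s), y1 ↦ (t)}


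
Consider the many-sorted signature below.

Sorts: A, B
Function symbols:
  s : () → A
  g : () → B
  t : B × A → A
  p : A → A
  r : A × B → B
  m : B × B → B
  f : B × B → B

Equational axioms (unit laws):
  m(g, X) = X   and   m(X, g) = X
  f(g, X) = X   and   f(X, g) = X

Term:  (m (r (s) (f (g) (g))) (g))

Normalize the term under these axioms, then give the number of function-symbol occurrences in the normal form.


1. (m (r (s) (f (g) (g))) (g))  →  (r (s) (f (g) (g)))
2. (r (s) (f (g) (g)))  →  (r (s) (g))
normal form: (r (s) (g))

size = 3


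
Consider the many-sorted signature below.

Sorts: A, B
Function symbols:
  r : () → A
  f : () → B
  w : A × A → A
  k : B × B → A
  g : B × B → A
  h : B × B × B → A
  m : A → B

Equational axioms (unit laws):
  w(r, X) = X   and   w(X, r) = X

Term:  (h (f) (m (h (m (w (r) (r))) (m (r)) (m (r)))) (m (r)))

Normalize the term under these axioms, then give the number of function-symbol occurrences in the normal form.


1. (h (f) (m (h (m (w (r) (r))) (m (r)) (m (r)))) (m (r)))  →  (h (f) (m (h (m (r)) (m (r)) (m (r)))) (m (r)))
normal form: (h (f) (m (h (m (r)) (m (r)) (m (r)))) (m (r)))

size = 12


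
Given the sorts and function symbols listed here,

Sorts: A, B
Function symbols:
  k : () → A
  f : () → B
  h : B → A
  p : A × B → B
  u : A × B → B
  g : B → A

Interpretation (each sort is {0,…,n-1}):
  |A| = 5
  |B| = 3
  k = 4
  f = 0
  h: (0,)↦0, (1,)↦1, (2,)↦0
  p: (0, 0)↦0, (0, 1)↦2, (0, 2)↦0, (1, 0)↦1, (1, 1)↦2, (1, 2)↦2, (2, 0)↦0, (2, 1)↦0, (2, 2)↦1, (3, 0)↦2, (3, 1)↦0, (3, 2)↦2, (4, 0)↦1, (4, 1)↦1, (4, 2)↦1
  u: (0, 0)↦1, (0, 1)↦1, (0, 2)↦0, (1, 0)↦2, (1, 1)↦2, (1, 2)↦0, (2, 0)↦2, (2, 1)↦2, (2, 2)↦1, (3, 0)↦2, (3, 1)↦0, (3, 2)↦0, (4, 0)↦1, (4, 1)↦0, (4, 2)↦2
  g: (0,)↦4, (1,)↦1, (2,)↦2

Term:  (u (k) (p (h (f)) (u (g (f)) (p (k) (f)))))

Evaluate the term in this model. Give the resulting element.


value = 1

  k = 4
  f = 0
  (h (f)) = h(0,) = 0
  f = 0
  (g (f)) = g(0,) = 4
  k = 4
  f = 0
  (p (k) (f)) = p(4, 0) = 1
  (u (g (f)) (p (k) (f))) = u(4, 1) = 0
  (p (h (f)) (u (g (f)) (p (k) (f)))) = p(0, 0) = 0
  (u (k) (p (h (f)) (u (g (f)) (p (k) (f))))) = u(4, 0) = 1


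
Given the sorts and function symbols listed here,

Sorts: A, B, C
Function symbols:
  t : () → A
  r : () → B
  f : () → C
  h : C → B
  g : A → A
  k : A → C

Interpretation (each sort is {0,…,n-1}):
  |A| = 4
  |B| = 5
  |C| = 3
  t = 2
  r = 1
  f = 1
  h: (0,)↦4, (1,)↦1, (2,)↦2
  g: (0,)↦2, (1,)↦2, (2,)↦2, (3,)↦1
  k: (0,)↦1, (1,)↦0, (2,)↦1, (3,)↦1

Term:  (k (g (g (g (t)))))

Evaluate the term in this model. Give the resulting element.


  t = 2
  (g (t)) = g(2,) = 2
  (g (g (t))) = g(2,) = 2
  (g (g (g (t)))) = g(2,) = 2
  (k (g (g (g (t))))) = k(2,) = 1

value = 1


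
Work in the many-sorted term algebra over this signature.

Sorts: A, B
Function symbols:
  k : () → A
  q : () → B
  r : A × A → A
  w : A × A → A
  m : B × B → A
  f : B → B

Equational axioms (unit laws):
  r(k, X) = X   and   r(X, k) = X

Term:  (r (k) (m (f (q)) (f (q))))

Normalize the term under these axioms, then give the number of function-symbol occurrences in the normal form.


1. (r (k) (m (f (q)) (f (q))))  →  (m (f (q)) (f (q)))
normal form: (m (f (q)) (f (q)))

size = 5


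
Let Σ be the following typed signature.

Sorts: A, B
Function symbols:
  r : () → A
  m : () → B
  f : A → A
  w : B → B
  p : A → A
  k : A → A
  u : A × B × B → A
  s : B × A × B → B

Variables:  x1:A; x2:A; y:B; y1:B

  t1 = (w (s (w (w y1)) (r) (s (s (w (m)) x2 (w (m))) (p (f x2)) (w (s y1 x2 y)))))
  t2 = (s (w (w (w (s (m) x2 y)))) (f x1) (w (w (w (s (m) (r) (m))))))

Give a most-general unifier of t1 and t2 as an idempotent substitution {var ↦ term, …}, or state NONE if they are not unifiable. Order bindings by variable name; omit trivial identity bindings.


head clash or occurs-check failure — not unifiable

NONE (not unifiable)


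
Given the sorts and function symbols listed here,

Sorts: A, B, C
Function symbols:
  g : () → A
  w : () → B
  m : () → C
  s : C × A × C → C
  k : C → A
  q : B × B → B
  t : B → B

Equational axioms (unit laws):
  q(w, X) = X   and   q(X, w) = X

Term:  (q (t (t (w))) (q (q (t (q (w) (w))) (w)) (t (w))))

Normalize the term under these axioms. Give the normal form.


1. (q (t (t (w))) (q (q (t (q (w) (w))) (w)) (t (w))))  →  (q (t (t (w))) (q (t (q (w) (w))) (t (w))))
2. (q (t (t (w))) (q (t (q (w) (w))) (t (w))))  →  (q (t (t (w))) (q (t (w)) (t (w))))

normal form = (q (t (t (w))) (q (t (w)) (t (w))))


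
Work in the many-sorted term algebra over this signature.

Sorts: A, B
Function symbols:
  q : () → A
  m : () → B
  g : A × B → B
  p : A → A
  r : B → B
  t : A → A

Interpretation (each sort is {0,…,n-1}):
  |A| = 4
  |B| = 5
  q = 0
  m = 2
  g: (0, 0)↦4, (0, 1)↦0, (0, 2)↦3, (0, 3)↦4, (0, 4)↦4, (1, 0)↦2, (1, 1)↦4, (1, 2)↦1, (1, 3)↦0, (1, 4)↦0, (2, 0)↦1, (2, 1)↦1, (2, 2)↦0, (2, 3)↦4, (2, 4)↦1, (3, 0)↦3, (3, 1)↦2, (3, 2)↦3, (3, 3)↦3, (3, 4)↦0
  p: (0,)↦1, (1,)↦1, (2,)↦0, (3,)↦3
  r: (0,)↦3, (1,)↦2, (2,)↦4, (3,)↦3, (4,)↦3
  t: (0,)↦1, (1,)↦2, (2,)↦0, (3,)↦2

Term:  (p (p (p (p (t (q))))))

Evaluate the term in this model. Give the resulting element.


value = 1

  q = 0
  (t (q)) = t(0,) = 1
  (p (t (q))) = p(1,) = 1
  (p (p (t (q)))) = p(1,) = 1
  (p (p (p (t (q))))) = p(1,) = 1
  (p (p (p (p (t (q)))))) = p(1,) = 1


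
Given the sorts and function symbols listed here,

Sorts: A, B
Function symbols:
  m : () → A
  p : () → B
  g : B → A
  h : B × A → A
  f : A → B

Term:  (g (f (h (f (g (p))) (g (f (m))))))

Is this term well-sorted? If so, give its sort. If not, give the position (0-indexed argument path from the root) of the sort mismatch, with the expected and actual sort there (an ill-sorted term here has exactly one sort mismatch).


          (p) : B
        (g (p)) : A
      (f (g (p))) : B
          (m) : A
        (f (m)) : B
      (g (f (m))) : A
    (h (f (g (p))) (g (f (m)))) : A
  (f (h (f (g (p))) (g (f (m))))) : B
(g (f (h (f (g (p))) (g (f (m)))))) : A

well-sorted; sort = A


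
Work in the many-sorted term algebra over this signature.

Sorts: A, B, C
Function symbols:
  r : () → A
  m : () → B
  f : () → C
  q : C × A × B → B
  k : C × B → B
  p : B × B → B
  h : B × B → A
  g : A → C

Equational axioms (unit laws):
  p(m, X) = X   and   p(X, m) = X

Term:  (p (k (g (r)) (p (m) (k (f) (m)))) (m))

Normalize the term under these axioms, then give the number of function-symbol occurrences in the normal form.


size = 6

1. (p (k (g (r)) (p (m) (k (f) (m)))) (m))  →  (k (g (r)) (p (m) (k (f) (m))))
2. (k (g (r)) (p (m) (k (f) (m))))  →  (k (g (r)) (k (f) (m)))
normal form: (k (g (r)) (k (f) (m)))


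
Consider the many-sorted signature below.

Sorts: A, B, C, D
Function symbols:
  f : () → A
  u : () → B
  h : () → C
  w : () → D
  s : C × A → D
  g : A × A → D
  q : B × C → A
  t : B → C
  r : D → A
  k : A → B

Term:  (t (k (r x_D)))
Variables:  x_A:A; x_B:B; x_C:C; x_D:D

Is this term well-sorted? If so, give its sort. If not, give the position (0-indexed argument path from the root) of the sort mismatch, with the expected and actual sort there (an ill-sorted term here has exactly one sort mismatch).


well-sorted; sort = C

      x_D : D
    (r x_D) : A
  (k (r x_D)) : B
(t (k (r x_D))) : C


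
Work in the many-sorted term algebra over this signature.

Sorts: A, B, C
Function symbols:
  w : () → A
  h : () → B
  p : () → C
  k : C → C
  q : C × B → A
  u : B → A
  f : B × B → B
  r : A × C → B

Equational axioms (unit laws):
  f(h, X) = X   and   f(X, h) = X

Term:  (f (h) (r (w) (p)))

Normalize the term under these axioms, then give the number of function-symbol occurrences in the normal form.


1. (f (h) (r (w) (p)))  →  (r (w) (p))
normal form: (r (w) (p))

size = 3


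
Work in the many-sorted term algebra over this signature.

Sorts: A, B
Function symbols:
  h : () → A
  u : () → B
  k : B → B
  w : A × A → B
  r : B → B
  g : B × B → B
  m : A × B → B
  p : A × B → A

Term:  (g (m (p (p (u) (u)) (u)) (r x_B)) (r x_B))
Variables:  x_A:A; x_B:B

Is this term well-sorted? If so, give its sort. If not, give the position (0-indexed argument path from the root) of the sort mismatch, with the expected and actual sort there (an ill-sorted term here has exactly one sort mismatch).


        (u) : B
        (u) : B
      (p (u) (u)) : ✗ arg 0 at [0, 0, 0, 0] has sort B, expected A
      (u) : B
      x_B : B
    (r x_B) : B
    x_B : B
  (r x_B) : B

ill-sorted at position [0, 0, 0, 0]: expected A, got B


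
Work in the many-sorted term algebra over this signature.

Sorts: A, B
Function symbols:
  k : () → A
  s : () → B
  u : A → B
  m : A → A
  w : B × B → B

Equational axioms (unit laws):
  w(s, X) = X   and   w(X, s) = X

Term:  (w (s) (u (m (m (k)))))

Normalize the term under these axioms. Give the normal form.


1. (w (s) (u (m (m (k)))))  →  (u (m (m (k))))

normal form = (u (m (m (k))))


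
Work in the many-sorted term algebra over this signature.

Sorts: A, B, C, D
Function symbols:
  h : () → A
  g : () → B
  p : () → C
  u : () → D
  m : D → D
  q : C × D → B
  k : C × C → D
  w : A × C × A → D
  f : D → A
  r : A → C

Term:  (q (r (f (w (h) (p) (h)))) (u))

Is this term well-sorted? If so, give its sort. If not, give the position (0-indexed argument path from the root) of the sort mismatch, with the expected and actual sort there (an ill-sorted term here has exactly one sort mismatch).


        (h) : A
        (p) : C
        (h) : A
      (w (h) (p) (h)) : D
    (f (w (h) (p) (h))) : A
  (r (f (w (h) (p) (h)))) : C
  (u) : D
(q (r (f (w (h) (p) (h)))) (u)) : B

well-sorted; sort = B


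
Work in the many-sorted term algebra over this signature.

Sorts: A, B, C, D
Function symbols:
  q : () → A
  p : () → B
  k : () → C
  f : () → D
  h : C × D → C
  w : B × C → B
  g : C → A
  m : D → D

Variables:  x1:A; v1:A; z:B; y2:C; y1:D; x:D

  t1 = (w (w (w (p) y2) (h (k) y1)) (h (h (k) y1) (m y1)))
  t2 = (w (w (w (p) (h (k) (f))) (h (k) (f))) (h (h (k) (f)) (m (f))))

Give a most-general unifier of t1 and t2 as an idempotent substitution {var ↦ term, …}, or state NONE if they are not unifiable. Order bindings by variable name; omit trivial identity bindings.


{y1 ↦ (f), y2 ↦ (h (k) (f))}


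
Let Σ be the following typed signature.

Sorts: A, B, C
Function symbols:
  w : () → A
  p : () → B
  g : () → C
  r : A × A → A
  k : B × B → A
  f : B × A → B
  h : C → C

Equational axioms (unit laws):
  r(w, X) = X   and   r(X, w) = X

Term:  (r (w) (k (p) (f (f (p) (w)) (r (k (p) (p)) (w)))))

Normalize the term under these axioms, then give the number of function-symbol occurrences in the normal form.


1. (r (w) (k (p) (f (f (p) (w)) (r (k (p) (p)) (w)))))  →  (k (p) (f (f (p) (w)) (r (k (p) (p)) (w))))
2. (k (p) (f (f (p) (w)) (r (k (p) (p)) (w))))  →  (k (p) (f (f (p) (w)) (k (p) (p))))
normal form: (k (p) (f (f (p) (w)) (k (p) (p))))

size = 9


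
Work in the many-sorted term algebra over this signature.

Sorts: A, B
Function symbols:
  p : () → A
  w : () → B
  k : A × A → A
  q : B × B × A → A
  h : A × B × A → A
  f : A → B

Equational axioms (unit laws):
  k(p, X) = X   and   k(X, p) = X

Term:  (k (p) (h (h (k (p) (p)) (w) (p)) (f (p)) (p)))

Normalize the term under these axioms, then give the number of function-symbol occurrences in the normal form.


size = 8

1. (k (p) (h (h (k (p) (p)) (w) (p)) (f (p)) (p)))  →  (h (h (k (p) (p)) (w) (p)) (f (p)) (p))
2. (h (h (k (p) (p)) (w) (p)) (f (p)) (p))  →  (h (h (p) (w) (p)) (f (p)) (p))
normal form: (h (h (p) (w) (p)) (f (p)) (p))


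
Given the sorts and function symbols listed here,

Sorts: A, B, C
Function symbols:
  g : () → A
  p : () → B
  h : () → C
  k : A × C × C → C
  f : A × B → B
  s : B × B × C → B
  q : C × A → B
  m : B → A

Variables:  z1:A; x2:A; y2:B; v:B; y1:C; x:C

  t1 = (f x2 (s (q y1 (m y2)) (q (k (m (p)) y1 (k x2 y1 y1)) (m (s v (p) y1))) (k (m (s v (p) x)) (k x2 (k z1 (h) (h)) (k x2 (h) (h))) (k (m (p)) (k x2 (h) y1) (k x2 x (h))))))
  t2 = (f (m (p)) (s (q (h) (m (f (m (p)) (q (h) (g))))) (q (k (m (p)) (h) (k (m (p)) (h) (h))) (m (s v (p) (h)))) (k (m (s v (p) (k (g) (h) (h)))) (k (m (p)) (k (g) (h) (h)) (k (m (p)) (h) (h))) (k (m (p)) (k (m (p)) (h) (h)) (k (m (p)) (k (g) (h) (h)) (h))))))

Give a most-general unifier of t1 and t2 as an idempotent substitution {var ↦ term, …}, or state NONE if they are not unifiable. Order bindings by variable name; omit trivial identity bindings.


{x ↦ (k (g) (h) (h)), x2 ↦ (m (p)), y1 ↦ (h), y2 ↦ (f (m (p)) (q (h) (g))), z1 ↦ (g)}


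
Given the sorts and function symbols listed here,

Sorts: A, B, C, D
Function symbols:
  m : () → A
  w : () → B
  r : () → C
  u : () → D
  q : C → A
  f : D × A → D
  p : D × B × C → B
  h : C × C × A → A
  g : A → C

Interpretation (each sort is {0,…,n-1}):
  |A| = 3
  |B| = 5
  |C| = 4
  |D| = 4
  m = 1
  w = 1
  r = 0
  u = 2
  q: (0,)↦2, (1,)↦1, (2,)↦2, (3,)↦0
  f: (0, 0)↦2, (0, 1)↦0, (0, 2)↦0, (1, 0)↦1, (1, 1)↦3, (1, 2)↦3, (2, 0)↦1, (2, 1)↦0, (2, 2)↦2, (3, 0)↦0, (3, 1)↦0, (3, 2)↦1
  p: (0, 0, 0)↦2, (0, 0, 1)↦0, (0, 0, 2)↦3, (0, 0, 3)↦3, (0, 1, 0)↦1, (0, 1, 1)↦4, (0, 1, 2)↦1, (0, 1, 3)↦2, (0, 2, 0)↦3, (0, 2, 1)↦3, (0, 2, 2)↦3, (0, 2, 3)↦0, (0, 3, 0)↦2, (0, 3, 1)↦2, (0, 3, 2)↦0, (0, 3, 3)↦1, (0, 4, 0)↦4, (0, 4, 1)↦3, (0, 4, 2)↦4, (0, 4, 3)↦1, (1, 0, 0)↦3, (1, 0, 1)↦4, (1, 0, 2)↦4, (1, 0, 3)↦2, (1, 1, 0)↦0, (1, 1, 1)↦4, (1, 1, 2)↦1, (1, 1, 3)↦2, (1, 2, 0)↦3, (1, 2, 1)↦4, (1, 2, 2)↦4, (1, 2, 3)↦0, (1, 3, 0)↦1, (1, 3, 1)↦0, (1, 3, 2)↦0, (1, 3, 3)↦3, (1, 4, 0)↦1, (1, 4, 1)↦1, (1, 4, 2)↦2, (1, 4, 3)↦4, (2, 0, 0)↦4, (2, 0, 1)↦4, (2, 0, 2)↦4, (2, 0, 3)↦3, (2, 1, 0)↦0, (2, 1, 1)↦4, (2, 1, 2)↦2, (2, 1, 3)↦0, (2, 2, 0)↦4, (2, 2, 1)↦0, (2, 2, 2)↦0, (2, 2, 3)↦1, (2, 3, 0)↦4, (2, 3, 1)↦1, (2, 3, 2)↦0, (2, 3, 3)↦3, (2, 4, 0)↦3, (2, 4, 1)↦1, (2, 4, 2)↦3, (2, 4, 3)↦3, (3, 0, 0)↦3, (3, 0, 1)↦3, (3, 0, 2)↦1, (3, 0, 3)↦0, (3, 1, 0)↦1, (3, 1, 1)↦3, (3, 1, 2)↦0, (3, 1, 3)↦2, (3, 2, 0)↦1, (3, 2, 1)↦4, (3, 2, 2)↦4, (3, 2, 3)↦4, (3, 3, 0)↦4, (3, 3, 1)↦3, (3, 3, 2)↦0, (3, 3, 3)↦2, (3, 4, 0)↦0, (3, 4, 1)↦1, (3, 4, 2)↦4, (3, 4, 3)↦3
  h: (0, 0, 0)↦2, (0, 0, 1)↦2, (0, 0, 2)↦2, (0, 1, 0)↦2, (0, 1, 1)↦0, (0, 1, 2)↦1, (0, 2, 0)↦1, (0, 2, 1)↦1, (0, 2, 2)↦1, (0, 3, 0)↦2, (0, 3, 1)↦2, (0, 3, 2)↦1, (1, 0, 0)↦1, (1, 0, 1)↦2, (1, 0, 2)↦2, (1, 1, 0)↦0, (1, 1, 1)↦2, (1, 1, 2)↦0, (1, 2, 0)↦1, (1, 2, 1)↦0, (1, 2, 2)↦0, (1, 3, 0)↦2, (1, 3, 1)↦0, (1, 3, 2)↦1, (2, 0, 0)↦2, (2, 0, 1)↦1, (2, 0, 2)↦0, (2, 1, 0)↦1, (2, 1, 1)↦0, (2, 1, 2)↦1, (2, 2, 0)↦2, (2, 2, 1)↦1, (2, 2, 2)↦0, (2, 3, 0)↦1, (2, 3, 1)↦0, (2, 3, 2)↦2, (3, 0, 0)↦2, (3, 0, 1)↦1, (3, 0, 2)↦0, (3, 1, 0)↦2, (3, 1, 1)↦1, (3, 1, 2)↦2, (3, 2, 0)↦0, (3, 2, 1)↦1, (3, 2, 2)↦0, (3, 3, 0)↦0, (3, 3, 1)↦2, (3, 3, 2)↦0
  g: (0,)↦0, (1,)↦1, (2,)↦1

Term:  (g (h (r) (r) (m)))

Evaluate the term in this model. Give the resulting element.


value = 1

  r = 0
  r = 0
  m = 1
  (h (r) (r) (m)) = h(0, 0, 1) = 2
  (g (h (r) (r) (m))) = g(2,) = 1


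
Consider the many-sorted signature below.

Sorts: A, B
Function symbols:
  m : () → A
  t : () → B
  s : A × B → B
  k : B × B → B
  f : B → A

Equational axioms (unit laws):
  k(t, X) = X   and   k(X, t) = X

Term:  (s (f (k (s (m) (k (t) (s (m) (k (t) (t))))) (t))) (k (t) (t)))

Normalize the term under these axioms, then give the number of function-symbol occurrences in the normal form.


size = 8

1. (s (f (k (s (m) (k (t) (s (m) (k (t) (t))))) (t))) (k (t) (t)))  →  (s (f (s (m) (k (t) (s (m) (k (t) (t)))))) (k (t) (t)))
2. (s (f (s (m) (k (t) (s (m) (k (t) (t)))))) (k (t) (t)))  →  (s (f (s (m) (s (m) (k (t) (t))))) (k (t) (t)))
3. (s (f (s (m) (s (m) (k (t) (t))))) (k (t) (t)))  →  (s (f (s (m) (s (m) (t)))) (k (t) (t)))
4. (s (f (s (m) (s (m) (t)))) (k (t) (t)))  →  (s (f (s (m) (s (m) (t)))) (t))
normal form: (s (f (s (m) (s (m) (t)))) (t))


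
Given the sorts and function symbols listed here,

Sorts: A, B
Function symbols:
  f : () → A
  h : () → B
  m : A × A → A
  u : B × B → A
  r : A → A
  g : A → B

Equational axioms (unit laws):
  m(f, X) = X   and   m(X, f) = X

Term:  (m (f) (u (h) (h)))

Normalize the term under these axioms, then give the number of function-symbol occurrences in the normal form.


1. (m (f) (u (h) (h)))  →  (u (h) (h))
normal form: (u (h) (h))

size = 3


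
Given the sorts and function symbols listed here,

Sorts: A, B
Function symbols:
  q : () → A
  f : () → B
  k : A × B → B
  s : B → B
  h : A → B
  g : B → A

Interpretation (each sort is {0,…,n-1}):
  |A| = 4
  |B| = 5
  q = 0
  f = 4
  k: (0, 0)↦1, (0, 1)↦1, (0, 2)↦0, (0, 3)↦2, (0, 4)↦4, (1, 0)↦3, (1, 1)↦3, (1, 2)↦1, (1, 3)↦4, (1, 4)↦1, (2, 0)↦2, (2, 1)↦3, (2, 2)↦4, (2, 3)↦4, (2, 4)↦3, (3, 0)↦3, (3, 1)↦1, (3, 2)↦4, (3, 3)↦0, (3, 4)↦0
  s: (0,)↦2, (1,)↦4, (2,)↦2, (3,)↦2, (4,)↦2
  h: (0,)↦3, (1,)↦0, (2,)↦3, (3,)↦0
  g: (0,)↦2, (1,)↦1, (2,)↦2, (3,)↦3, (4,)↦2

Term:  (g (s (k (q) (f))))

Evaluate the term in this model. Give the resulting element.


  q = 0
  f = 4
  (k (q) (f)) = k(0, 4) = 4
  (s (k (q) (f))) = s(4,) = 2
  (g (s (k (q) (f)))) = g(2,) = 2

value = 2


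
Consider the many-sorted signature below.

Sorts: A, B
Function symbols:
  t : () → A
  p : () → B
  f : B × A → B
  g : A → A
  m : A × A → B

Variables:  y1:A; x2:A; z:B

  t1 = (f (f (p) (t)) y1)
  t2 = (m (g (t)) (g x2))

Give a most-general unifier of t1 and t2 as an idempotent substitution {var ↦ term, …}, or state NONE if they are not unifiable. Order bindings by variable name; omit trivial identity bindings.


NONE (not unifiable)

head clash or occurs-check failure — not unifiable


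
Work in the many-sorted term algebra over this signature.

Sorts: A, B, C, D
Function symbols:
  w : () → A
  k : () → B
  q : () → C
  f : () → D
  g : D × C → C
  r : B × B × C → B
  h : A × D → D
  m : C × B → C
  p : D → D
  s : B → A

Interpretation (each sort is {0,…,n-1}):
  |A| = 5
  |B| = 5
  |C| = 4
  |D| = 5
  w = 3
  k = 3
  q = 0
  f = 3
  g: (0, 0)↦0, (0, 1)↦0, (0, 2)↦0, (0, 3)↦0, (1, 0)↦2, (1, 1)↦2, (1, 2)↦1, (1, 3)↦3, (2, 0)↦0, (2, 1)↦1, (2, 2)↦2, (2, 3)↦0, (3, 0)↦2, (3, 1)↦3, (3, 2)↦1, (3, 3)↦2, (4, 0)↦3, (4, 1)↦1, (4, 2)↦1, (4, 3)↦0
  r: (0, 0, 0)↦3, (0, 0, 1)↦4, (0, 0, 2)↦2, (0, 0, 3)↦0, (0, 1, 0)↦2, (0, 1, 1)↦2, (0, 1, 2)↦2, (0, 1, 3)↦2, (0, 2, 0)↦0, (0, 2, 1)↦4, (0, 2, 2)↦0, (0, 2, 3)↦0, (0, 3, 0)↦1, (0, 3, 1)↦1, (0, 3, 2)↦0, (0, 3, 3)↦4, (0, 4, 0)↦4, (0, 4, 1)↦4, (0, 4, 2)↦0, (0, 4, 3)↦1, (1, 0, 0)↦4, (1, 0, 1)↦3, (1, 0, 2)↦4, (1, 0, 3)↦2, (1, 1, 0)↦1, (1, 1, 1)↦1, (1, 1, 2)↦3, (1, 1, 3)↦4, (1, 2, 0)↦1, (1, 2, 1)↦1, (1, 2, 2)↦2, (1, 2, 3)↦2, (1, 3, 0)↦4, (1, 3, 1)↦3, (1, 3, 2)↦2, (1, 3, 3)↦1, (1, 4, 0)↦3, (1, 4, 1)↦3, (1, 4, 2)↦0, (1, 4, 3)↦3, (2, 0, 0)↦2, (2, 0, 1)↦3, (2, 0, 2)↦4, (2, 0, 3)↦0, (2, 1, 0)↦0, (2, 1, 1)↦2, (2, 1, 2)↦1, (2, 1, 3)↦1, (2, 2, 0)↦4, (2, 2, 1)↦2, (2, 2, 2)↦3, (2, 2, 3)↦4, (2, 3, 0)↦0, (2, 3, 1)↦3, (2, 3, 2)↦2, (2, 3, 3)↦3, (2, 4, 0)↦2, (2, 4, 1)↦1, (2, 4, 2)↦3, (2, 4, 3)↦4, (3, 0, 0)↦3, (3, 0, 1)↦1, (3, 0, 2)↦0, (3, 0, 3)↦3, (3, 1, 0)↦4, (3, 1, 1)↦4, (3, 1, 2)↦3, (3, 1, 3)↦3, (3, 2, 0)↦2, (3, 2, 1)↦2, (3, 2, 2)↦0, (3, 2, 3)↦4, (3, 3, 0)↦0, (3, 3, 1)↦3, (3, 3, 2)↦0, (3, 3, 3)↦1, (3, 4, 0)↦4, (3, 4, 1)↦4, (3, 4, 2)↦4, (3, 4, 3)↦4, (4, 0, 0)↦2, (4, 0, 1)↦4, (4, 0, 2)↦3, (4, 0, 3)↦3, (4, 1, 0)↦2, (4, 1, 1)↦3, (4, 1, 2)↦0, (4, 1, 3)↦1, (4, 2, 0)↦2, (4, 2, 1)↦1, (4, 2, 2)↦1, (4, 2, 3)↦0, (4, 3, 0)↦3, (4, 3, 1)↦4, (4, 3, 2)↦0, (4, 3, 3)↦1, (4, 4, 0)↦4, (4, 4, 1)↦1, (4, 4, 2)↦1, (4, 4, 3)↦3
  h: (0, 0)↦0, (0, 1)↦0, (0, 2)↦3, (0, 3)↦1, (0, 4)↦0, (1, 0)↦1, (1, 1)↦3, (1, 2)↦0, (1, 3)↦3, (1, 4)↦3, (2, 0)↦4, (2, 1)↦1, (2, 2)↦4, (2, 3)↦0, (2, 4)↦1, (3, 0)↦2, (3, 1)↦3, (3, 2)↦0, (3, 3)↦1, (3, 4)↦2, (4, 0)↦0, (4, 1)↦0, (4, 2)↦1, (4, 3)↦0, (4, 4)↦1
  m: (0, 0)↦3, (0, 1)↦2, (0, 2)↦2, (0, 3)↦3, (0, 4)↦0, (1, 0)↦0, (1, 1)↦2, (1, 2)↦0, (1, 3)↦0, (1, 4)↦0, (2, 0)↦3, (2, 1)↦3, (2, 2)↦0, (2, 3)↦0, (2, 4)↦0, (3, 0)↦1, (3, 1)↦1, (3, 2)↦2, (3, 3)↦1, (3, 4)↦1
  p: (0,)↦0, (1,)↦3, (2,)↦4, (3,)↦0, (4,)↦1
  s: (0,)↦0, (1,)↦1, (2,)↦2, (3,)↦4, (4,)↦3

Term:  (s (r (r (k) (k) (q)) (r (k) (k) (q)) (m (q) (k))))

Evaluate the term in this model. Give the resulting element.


  k = 3
  k = 3
  q = 0
  (r (k) (k) (q)) = r(3, 3, 0) = 0
  k = 3
  k = 3
  q = 0
  (r (k) (k) (q)) = r(3, 3, 0) = 0
  q = 0
  k = 3
  (m (q) (k)) = m(0, 3) = 3
  (r (r (k) (k) (q)) (r (k) (k) (q)) (m (q) (k))) = r(0, 0, 3) = 0
  (s (r (r (k) (k) (q)) (r (k) (k) (q)) (m (q) (k)))) = s(0,) = 0

value = 0


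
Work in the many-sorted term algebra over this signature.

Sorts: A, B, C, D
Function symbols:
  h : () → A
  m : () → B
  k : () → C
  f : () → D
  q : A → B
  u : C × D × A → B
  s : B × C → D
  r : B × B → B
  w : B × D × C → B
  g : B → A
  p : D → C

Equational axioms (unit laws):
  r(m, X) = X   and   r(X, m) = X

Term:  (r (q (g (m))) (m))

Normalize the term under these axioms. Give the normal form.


normal form = (q (g (m)))

1. (r (q (g (m))) (m))  →  (q (g (m)))


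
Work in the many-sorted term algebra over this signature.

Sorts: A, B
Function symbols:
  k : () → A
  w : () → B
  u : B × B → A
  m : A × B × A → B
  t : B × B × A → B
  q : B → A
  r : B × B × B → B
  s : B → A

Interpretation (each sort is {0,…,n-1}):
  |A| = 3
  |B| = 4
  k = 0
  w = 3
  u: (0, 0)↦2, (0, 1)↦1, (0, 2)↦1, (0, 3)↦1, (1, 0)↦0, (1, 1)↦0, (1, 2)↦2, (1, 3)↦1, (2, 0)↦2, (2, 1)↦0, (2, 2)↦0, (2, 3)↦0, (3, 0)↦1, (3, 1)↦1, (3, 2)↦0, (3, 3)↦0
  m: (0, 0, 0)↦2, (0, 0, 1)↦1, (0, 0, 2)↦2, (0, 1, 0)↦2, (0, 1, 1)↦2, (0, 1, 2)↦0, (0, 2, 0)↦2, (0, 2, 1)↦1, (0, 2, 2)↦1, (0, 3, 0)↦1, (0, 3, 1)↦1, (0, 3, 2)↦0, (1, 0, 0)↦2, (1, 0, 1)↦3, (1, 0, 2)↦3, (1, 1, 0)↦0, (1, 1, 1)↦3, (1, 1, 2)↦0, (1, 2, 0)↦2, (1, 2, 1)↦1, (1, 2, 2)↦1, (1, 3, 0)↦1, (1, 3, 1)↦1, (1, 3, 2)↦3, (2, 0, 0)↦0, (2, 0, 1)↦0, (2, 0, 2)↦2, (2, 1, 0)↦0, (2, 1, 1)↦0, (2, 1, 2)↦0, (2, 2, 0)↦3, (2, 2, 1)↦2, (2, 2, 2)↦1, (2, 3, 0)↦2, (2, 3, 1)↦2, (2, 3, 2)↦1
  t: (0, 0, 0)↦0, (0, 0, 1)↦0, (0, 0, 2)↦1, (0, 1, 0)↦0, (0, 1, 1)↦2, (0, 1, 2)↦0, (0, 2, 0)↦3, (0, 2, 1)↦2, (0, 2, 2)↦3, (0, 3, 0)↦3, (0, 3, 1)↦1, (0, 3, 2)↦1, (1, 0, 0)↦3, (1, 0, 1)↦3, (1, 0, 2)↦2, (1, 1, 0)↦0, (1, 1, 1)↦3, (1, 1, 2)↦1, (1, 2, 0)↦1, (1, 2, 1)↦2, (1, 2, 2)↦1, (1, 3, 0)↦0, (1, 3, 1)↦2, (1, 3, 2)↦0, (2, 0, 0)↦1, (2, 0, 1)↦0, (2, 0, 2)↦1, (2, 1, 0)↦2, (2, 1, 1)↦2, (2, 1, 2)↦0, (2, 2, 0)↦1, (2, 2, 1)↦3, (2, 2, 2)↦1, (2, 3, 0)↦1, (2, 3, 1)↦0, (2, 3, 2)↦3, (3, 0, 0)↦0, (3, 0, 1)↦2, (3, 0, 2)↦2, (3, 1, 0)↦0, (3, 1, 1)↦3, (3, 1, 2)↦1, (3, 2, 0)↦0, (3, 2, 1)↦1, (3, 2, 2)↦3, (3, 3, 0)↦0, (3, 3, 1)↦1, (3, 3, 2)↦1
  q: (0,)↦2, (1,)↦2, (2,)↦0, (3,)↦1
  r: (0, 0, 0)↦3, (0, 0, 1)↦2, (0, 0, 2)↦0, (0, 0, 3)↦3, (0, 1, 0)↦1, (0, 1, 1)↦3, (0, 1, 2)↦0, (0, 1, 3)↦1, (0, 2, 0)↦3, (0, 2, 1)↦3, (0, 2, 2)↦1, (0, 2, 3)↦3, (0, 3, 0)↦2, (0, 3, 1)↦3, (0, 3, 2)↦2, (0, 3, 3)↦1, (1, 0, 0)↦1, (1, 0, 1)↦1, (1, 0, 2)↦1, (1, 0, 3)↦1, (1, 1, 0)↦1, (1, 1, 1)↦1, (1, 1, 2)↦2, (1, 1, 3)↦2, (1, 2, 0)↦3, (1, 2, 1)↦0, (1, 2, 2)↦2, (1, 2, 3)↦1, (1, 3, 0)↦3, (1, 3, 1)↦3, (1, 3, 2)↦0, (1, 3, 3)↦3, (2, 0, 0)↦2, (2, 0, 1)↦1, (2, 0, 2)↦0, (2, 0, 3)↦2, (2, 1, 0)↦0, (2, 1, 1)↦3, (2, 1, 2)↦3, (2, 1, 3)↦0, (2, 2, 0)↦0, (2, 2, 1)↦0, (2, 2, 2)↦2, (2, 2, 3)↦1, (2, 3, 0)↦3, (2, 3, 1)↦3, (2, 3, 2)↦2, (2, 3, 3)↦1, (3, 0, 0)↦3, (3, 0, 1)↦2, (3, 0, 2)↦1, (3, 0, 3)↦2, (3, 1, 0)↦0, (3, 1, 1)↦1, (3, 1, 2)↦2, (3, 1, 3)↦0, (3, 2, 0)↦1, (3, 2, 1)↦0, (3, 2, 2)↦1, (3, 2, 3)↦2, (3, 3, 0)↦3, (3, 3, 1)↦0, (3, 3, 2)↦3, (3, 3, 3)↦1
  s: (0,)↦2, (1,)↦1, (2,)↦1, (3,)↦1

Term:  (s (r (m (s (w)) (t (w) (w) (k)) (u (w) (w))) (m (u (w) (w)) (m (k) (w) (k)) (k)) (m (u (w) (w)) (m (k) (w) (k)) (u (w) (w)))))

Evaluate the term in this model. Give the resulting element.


value = 1

  w = 3
  (s (w)) = s(3,) = 1
  w = 3
  w = 3
  k = 0
  (t (w) (w) (k)) = t(3, 3, 0) = 0
  w = 3
  w = 3
  (u (w) (w)) = u(3, 3) = 0
  (m (s (w)) (t (w) (w) (k)) (u (w) (w))) = m(1, 0, 0) = 2
  w = 3
  w = 3
  (u (w) (w)) = u(3, 3) = 0
  k = 0
  w = 3
  k = 0
  (m (k) (w) (k)) = m(0, 3, 0) = 1
  k = 0
  (m (u (w) (w)) (m (k) (w) (k)) (k)) = m(0, 1, 0) = 2
  w = 3
  w = 3
  (u (w) (w)) = u(3, 3) = 0
  k = 0
  w = 3
  k = 0
  (m (k) (w) (k)) = m(0, 3, 0) = 1
  w = 3
  w = 3
  (u (w) (w)) = u(3, 3) = 0
  (m (u (w) (w)) (m (k) (w) (k)) (u (w) (w))) = m(0, 1, 0) = 2
  (r (m (s (w)) (t (w) (w) (k)) (u (w) (w))) (m (u (w) (w)) (m (k) (w) (k)) (k)) (m (u (w) (w)) (m (k) (w) (k)) (u (w) (w)))) = r(2, 2, 2) = 2
  (s (r (m (s (w)) (t (w) (w) (k)) (u (w) (w))) (m (u (w) (w)) (m (k) (w) (k)) (k)) (m (u (w) (w)) (m (k) (w) (k)) (u (w) (w))))) = s(2,) = 1


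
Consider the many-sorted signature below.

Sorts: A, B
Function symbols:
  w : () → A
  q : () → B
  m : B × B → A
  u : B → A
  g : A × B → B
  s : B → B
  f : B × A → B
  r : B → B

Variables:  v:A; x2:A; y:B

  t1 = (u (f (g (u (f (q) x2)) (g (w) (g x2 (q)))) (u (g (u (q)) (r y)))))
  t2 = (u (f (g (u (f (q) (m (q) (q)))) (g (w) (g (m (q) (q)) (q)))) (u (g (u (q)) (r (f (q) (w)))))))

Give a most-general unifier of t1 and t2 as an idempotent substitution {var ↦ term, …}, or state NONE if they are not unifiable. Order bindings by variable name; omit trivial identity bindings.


{x2 ↦ (m (q) (q)), y ↦ (f (q) (w))}


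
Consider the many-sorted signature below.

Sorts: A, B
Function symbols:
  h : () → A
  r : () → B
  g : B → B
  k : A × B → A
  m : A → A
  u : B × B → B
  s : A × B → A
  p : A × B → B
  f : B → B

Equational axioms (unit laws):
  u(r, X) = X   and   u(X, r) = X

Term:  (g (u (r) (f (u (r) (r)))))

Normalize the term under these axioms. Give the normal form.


1. (g (u (r) (f (u (r) (r)))))  →  (g (f (u (r) (r))))
2. (g (f (u (r) (r))))  →  (g (f (r)))

normal form = (g (f (r)))


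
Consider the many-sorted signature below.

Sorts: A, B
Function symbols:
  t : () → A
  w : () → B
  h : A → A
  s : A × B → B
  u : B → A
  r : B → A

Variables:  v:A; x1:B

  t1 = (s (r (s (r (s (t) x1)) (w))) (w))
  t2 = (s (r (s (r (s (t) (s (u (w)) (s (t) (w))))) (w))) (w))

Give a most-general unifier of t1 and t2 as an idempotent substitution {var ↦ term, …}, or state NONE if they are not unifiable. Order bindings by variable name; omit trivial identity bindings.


{x1 ↦ (s (u (w)) (s (t) (w)))}


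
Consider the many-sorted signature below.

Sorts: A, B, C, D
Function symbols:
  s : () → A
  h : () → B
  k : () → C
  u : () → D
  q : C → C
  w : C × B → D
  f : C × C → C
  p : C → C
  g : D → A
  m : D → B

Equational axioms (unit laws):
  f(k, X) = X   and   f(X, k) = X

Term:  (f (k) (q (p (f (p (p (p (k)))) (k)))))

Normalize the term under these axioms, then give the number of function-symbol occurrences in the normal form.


1. (f (k) (q (p (f (p (p (p (k)))) (k)))))  →  (q (p (f (p (p (p (k)))) (k))))
2. (q (p (f (p (p (p (k)))) (k))))  →  (q (p (p (p (p (k))))))
normal form: (q (p (p (p (p (k))))))

size = 6


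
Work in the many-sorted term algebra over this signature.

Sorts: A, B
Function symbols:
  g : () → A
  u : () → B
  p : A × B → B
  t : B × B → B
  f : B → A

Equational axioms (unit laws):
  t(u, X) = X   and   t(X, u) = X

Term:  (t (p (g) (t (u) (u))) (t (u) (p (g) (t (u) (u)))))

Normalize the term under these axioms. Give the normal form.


normal form = (t (p (g) (u)) (p (g) (u)))

1. (t (p (g) (t (u) (u))) (t (u) (p (g) (t (u) (u)))))  →  (t (p (g) (u)) (t (u) (p (g) (t (u) (u)))))
2. (t (p (g) (u)) (t (u) (p (g) (t (u) (u)))))  →  (t (p (g) (u)) (p (g) (t (u) (u))))
3. (t (p (g) (u)) (p (g) (t (u) (u))))  →  (t (p (g) (u)) (p (g) (u)))


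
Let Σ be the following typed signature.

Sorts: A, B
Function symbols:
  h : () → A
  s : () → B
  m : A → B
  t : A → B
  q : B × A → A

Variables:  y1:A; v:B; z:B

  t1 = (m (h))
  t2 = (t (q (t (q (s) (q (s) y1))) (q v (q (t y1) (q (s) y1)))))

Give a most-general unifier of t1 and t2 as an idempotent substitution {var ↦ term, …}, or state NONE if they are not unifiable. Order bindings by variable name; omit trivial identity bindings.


head clash or occurs-check failure — not unifiable

NONE (not unifiable)


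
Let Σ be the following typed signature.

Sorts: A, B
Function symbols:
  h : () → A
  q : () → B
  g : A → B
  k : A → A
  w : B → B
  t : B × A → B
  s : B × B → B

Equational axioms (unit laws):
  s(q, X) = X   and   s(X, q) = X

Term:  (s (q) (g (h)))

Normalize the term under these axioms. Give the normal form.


1. (s (q) (g (h)))  →  (g (h))

normal form = (g (h))


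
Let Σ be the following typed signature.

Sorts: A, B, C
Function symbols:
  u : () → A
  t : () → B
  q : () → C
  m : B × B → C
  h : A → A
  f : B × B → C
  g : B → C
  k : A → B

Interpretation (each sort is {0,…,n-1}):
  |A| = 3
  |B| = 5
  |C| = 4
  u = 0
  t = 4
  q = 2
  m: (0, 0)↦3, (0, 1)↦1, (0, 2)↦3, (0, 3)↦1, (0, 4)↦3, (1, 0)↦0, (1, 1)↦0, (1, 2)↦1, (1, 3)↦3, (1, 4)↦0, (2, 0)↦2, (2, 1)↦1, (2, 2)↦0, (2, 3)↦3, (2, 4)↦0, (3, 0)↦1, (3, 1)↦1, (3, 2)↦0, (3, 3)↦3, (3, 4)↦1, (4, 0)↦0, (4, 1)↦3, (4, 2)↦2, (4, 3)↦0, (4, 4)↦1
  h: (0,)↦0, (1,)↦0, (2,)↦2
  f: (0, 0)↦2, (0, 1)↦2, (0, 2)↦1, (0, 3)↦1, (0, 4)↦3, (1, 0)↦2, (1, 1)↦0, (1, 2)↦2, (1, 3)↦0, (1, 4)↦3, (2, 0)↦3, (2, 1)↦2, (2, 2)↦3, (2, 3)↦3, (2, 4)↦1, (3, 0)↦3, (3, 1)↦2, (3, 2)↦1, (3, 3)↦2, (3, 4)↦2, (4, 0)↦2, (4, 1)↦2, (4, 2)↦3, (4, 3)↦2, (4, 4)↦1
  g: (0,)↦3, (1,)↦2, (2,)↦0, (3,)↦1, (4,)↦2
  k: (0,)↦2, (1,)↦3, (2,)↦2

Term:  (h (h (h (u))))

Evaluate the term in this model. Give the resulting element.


  u = 0
  (h (u)) = h(0,) = 0
  (h (h (u))) = h(0,) = 0
  (h (h (h (u)))) = h(0,) = 0

value = 0


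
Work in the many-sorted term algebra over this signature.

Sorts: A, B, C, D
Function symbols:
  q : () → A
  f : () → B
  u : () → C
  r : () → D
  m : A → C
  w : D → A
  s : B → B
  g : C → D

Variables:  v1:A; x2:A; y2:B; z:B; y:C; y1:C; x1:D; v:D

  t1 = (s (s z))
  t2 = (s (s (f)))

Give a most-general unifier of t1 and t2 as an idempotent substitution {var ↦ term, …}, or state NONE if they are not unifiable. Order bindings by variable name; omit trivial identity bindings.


{z ↦ (f)}


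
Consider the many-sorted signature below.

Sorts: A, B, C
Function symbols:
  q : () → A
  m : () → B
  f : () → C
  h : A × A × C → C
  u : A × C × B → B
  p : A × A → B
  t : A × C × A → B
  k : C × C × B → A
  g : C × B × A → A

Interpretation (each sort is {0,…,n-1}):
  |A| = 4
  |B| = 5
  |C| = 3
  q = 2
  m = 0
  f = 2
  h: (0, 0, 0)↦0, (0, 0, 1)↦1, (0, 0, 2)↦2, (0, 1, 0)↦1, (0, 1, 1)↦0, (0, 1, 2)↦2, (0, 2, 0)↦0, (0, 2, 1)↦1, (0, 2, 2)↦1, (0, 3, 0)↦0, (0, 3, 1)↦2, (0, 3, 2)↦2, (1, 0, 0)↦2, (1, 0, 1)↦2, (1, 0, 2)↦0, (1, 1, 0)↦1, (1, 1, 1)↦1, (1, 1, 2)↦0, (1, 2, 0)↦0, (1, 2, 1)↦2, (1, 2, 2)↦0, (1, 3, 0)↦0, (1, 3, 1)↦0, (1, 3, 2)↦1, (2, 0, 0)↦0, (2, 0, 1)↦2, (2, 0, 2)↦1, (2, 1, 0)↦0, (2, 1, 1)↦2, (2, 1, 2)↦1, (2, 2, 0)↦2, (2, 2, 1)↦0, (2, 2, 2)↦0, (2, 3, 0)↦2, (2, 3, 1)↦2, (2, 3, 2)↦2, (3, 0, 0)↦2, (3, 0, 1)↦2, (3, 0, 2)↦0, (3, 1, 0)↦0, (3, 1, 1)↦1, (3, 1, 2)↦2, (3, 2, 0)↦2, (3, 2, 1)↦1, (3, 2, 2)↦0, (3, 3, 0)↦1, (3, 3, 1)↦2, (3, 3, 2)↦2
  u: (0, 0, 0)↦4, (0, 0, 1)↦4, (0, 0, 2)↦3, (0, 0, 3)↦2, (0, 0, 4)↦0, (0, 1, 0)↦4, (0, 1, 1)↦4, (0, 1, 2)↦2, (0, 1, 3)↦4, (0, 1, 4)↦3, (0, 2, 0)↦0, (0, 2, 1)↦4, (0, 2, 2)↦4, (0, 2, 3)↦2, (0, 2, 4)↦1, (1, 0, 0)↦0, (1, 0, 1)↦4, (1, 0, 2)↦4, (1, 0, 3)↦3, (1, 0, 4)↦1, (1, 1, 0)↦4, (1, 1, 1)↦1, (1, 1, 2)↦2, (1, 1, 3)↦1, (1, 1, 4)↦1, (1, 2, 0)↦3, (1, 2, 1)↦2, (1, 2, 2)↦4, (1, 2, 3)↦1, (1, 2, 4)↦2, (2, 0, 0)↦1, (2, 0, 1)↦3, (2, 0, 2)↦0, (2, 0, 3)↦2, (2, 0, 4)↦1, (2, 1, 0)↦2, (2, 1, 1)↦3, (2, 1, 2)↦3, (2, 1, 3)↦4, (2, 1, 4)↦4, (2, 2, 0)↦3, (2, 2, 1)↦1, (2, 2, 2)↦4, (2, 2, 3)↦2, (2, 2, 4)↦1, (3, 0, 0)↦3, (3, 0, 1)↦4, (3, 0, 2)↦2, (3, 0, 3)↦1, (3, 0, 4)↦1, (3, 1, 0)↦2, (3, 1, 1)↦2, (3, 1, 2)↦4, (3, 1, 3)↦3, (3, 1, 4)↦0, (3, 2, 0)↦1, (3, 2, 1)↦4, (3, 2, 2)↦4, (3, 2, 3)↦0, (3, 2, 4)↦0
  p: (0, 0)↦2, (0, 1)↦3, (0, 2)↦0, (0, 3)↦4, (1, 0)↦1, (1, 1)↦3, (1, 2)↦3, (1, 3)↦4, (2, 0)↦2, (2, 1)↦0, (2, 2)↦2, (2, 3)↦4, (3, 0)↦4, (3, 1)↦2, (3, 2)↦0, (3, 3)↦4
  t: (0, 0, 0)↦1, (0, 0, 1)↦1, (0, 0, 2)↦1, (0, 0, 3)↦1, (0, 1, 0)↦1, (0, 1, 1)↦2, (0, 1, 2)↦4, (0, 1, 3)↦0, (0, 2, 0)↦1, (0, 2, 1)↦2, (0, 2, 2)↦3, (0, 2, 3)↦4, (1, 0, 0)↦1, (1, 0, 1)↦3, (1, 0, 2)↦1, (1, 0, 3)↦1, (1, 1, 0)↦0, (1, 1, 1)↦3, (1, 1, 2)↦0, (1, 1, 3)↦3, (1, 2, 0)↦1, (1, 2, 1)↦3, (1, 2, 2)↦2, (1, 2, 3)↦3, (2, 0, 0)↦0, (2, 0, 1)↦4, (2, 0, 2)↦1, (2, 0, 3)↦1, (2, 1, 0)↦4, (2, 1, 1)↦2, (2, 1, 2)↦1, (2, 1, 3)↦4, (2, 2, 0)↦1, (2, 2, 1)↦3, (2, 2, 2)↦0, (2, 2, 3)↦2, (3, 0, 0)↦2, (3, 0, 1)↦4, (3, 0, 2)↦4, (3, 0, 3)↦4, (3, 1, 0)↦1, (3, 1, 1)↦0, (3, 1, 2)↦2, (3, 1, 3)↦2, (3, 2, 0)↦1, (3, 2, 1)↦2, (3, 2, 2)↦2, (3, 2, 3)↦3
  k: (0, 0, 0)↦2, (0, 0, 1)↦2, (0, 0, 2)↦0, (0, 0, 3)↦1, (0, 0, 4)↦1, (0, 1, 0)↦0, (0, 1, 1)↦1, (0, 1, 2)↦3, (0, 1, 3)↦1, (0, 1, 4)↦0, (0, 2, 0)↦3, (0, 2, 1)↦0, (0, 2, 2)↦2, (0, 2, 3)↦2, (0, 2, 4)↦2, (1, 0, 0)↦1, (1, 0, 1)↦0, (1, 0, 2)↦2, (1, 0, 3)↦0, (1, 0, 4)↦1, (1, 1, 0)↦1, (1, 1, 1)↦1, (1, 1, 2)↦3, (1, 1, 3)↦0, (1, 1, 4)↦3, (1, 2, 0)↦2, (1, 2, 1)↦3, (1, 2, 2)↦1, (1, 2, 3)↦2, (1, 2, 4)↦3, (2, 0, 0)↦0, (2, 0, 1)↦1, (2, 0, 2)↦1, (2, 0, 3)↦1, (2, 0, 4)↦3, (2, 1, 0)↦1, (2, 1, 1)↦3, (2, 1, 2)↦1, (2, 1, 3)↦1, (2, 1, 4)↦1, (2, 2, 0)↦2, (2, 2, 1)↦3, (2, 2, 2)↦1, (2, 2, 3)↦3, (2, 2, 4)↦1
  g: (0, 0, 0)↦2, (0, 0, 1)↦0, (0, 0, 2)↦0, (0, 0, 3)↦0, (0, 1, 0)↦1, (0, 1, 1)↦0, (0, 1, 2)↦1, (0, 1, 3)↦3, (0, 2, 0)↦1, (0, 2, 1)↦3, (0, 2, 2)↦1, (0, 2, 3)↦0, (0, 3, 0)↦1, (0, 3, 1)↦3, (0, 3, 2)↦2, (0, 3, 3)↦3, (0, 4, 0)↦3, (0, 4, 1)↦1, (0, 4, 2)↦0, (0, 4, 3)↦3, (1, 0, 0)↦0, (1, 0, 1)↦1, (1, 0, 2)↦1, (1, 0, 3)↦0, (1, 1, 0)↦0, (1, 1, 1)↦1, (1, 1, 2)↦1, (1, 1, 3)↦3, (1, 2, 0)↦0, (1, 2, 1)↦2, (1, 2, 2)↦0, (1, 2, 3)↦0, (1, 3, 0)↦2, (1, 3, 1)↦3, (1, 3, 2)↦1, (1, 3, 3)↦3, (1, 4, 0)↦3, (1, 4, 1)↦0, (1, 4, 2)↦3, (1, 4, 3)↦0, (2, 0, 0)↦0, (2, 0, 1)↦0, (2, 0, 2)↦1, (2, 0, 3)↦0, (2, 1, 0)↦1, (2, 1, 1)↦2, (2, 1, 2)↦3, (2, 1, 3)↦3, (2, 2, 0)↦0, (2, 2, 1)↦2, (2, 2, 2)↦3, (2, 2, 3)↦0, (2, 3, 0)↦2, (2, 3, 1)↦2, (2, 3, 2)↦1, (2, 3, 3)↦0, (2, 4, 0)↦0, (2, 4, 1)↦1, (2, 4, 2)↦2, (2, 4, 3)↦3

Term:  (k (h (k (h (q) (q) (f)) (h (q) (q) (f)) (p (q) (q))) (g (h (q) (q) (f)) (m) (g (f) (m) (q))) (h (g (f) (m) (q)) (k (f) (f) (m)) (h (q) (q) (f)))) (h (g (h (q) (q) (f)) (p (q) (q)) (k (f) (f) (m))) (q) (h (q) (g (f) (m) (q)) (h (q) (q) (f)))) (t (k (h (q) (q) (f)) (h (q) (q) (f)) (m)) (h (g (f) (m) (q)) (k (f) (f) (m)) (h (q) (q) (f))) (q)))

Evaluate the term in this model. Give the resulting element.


  q = 2
  q = 2
  f = 2
  (h (q) (q) (f)) = h(2, 2, 2) = 0
  q = 2
  q = 2
  f = 2
  (h (q) (q) (f)) = h(2, 2, 2) = 0
  q = 2
  q = 2
  (p (q) (q)) = p(2, 2) = 2
  (k (h (q) (q) (f)) (h (q) (q) (f)) (p (q) (q))) = k(0, 0, 2) = 0
  q = 2
  q = 2
  f = 2
  (h (q) (q) (f)) = h(2, 2, 2) = 0
  m = 0
  f = 2
  m = 0
  q = 2
  (g (f) (m) (q)) = g(2, 0, 2) = 1
  (g (h (q) (q) (f)) (m) (g (f) (m) (q))) = g(0, 0, 1) = 0
  f = 2
  m = 0
  q = 2
  (g (f) (m) (q)) = g(2, 0, 2) = 1
  f = 2
  f = 2
  m = 0
  (k (f) (f) (m)) = k(2, 2, 0) = 2
  q = 2
  q = 2
  f = 2
  (h (q) (q) (f)) = h(2, 2, 2) = 0
  (h (g (f) (m) (q)) (k (f) (f) (m)) (h (q) (q) (f))) = h(1, 2, 0) = 0
  (h (k (h (q) (q) (f)) (h (q) (q) (f)) (p (q) (q))) (g (h (q) (q) (f)) (m) (g (f) (m) (q))) (h (g (f) (m) (q)) (k (f) (f) (m)) (h (q) (q) (f)))) = h(0, 0, 0) = 0
  q = 2
  q = 2
  f = 2
  (h (q) (q) (f)) = h(2, 2, 2) = 0
  q = 2
  q = 2
  (p (q) (q)) = p(2, 2) = 2
  f = 2
  f = 2
  m = 0
  (k (f) (f) (m)) = k(2, 2, 0) = 2
  (g (h (q) (q) (f)) (p (q) (q)) (k (f) (f) (m))) = g(0, 2, 2) = 1
  q = 2
  q = 2
  f = 2
  m = 0
  q = 2
  (g (f) (m) (q)) = g(2, 0, 2) = 1
  q = 2
  q = 2
  f = 2
  (h (q) (q) (f)) = h(2, 2, 2) = 0
  (h (q) (g (f) (m) (q)) (h (q) (q) (f))) = h(2, 1, 0) = 0
  (h (g (h (q) (q) (f)) (p (q) (q)) (k (f) (f) (m))) (q) (h (q) (g (f) (m) (q)) (h (q) (q) (f)))) = h(1, 2, 0) = 0
  q = 2
  q = 2
  f = 2
  (h (q) (q) (f)) = h(2, 2, 2) = 0
  q = 2
  q = 2
  f = 2
  (h (q) (q) (f)) = h(2, 2, 2) = 0
  m = 0
  (k (h (q) (q) (f)) (h (q) (q) (f)) (m)) = k(0, 0, 0) = 2
  f = 2
  m = 0
  q = 2
  (g (f) (m) (q)) = g(2, 0, 2) = 1
  f = 2
  f = 2
  m = 0
  (k (f) (f) (m)) = k(2, 2, 0) = 2
  q = 2
  q = 2
  f = 2
  (h (q) (q) (f)) = h(2, 2, 2) = 0
  (h (g (f) (m) (q)) (k (f) (f) (m)) (h (q) (q) (f))) = h(1, 2, 0) = 0
  q = 2
  (t (k (h (q) (q) (f)) (h (q) (q) (f)) (m)) (h (g (f) (m) (q)) (k (f) (f) (m)) (h (q) (q) (f))) (q)) = t(2, 0, 2) = 1
  (k (h (k (h (q) (q) (f)) (h (q) (q) (f)) (p (q) (q))) (g (h (q) (q) (f)) (m) (g (f) (m) (q))) (h (g (f) (m) (q)) (k (f) (f) (m)) (h (q) (q) (f)))) (h (g (h (q) (q) (f)) (p (q) (q)) (k (f) (f) (m))) (q) (h (q) (g (f) (m) (q)) (h (q) (q) (f)))) (t (k (h (q) (q) (f)) (h (q) (q) (f)) (m)) (h (g (f) (m) (q)) (k (f) (f) (m)) (h (q) (q) (f))) (q))) = k(0, 0, 1) = 2

value = 2
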